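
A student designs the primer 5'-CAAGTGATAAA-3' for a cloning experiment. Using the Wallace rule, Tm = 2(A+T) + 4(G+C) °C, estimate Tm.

Scanning the sequence gives G=2, A=6, T=2, C=1.
AT pairs contribute 8, GC pairs contribute 3.
Tm = 4·3 + 2·8 = 12 + 16 = 28°C

28°C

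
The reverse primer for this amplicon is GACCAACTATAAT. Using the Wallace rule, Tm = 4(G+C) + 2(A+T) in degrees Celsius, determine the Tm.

34°C

Base counts: T=3, C=3, A=6, G=1
A+T = 9, G+C = 4
Tm = 2(9) + 4(4) = 18 + 16 = 34°C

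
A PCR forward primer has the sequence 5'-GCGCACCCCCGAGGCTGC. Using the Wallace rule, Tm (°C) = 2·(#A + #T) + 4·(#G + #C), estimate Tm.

Counting bases: G=6, T=1, C=9, A=2
AT pairs contribute 3, GC pairs contribute 15.
Tm = 4·15 + 2·3 = 60 + 6 = 66°C

66°C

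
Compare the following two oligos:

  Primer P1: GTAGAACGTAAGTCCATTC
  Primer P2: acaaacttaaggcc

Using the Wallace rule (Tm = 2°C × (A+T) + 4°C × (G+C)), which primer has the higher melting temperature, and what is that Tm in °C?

Primer P1: A+T=11, G+C=8 → Tm = 2(11)+4(8) = 54°C
Primer P2: A+T=8, G+C=6 → Tm = 2(8)+4(6) = 40°C
54°C vs 40°C → primer P1 is higher.

Primer P1, 54°C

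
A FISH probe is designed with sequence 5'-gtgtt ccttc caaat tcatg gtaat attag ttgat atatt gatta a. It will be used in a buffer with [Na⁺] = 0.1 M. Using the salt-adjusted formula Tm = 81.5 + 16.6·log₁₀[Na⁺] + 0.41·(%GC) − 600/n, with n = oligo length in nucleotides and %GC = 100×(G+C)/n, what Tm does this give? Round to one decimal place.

Length n = 46. C=5, A=14, T=20, G=7
G+C = 12, so %GC = 12/46 × 100 = 26.087%
Salt term: 16.6 × (-1) = -16.6
GC term: 0.41 × 26.087 = 10.696; length term: −600/46 = −13.043
Tm = 81.5 + (-16.6) + 10.696 − 13.043 = 62.553 → 62.6°C

62.6°C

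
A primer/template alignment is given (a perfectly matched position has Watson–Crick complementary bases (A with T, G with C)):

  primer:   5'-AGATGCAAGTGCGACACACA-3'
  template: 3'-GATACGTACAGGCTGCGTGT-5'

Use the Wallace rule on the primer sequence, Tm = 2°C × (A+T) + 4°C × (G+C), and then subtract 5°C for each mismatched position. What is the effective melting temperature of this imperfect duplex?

35°C

Primer base counts: A=8, T=2, G=5, C=5 → A+T=10, G+C=10
Perfect-match Tm = 2(10) + 4(10) = 20 + 40 = 60°C
Mismatches (positions where the bases are not complementary): 5 (at positions 1, 2, 8, 11, 16)
Effective Tm = 60 − 5×5 = 60 − 25 = 35°C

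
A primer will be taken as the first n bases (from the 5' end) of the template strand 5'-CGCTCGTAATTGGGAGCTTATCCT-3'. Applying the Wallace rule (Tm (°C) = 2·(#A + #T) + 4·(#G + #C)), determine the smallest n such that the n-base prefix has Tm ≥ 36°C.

n = 12

First 11 bases: CGCTCGTAATT → Tm = 32°C (< 36°C)
First 12 bases: CGCTCGTAATTG → Tm = 36°C (≥ 36°C)
Since every base adds ≥2°C, Tm only increases with n, so the threshold is first crossed at n = 12.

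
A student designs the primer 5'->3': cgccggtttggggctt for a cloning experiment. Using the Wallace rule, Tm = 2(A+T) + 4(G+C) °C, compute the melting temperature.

T=5, C=4, A=0, G=7
So N_AT = 5 and N_GC = 11.
Tm = 2×5 + 4×11 = 54°C

54°C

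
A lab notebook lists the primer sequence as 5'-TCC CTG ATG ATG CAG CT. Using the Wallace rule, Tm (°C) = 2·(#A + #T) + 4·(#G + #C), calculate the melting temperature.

Counting bases: G=4, A=3, C=5, T=5
So N_AT = 8 and N_GC = 9.
Tm = 2×8 + 4×9 = 52°C

52°C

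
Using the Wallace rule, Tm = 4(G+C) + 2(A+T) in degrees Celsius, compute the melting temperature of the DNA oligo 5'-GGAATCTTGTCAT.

36°C

Scanning the sequence gives G=3, T=5, A=3, C=2.
A+T = 8, G+C = 5
Tm = 4·5 + 2·8 = 20 + 16 = 36°C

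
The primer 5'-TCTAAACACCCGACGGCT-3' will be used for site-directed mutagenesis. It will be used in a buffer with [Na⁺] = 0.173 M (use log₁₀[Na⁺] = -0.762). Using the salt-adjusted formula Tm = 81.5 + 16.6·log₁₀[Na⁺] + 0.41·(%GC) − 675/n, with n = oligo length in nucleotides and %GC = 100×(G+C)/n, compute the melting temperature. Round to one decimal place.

54.1°C

Length n = 18. Counting bases: C=7, G=3, A=5, T=3
G+C = 10, so %GC = 10/18 × 100 = 55.556%
Salt term: 16.6 × (-0.762) = -12.649
GC term: 0.41 × 55.556 = 22.778; length term: −675/18 = −37.5
Tm = 81.5 + (-12.649) + 22.778 − 37.5 = 54.129 → 54.1°C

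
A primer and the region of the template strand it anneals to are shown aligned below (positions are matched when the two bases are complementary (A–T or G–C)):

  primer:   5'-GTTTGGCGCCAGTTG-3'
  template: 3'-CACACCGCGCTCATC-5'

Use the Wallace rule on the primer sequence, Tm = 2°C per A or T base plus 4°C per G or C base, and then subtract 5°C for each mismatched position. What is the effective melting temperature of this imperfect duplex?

33°C

Primer base counts: A=1, T=5, G=6, C=3 → A+T=6, G+C=9
Perfect-match Tm = 2(6) + 4(9) = 12 + 36 = 48°C
Mismatches (positions where the bases are not complementary): 3 (at positions 3, 10, 14)
Effective Tm = 48 − 3×5 = 48 − 15 = 33°C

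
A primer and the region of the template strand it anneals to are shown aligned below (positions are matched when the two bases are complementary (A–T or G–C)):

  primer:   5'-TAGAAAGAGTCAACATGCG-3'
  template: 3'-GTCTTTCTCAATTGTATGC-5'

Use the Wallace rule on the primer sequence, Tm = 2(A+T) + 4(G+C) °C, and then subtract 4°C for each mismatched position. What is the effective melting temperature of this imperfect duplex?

Primer base counts: A=8, T=3, G=5, C=3 → A+T=11, G+C=8
Perfect-match Tm = 2(11) + 4(8) = 22 + 32 = 54°C
Mismatches (positions where the bases are not complementary): 3 (at positions 1, 11, 17)
Effective Tm = 54 − 3×4 = 54 − 12 = 42°C

42°C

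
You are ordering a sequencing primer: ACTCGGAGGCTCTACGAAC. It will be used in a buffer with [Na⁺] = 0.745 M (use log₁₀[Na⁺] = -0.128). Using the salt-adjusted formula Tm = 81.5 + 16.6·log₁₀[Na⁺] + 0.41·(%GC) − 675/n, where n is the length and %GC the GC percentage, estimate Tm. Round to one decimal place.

67.6°C

Length n = 19. C=6, A=5, G=5, T=3
G+C = 11, so %GC = 11/19 × 100 = 57.895%
Salt term: 16.6 × (-0.128) = -2.125
GC term: 0.41 × 57.895 = 23.737; length term: −675/19 = −35.526
Tm = 81.5 + (-2.125) + 23.737 − 35.526 = 67.586 → 67.6°C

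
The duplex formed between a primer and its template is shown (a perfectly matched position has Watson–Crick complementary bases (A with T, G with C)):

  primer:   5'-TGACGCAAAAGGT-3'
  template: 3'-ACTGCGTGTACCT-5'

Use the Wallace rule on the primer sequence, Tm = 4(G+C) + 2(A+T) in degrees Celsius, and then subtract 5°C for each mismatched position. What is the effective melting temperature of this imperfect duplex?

Primer base counts: A=5, T=2, G=4, C=2 → A+T=7, G+C=6
Perfect-match Tm = 2(7) + 4(6) = 14 + 24 = 38°C
Mismatches (positions where the bases are not complementary): 3 (at positions 8, 10, 13)
Effective Tm = 38 − 3×5 = 38 − 15 = 23°C

23°C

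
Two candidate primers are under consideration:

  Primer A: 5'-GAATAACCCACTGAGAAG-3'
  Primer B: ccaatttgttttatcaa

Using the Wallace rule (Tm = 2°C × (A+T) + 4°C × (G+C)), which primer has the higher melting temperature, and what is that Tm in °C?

Primer A: A+T=10, G+C=8 → Tm = 2(10)+4(8) = 52°C
Primer B: A+T=13, G+C=4 → Tm = 2(13)+4(4) = 42°C
52°C vs 42°C → primer A is higher.

Primer A, 52°C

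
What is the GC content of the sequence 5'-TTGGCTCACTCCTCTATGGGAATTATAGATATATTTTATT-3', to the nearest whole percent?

30%

Scanning the sequence gives C=6, G=6, T=18, A=10.
G+C = 6 + 6 = 12 out of 40 bases
%GC = 12/40 × 100 = 30% ≈ 30%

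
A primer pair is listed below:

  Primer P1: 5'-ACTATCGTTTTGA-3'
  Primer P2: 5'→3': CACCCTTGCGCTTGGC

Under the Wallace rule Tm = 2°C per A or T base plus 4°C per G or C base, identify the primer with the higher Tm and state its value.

Primer P2, 54°C

Primer P1: A+T=9, G+C=4 → Tm = 2(9)+4(4) = 34°C
Primer P2: A+T=5, G+C=11 → Tm = 2(5)+4(11) = 54°C
34°C vs 54°C → primer P2 is higher.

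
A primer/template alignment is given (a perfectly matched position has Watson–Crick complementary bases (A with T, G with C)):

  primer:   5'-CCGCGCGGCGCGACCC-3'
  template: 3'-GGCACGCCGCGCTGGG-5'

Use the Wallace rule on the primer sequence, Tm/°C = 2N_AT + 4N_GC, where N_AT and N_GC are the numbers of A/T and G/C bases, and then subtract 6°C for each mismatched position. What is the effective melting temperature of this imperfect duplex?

56°C

Primer base counts: A=1, T=0, G=6, C=9 → A+T=1, G+C=15
Perfect-match Tm = 2(1) + 4(15) = 2 + 60 = 62°C
Mismatches (positions where the bases are not complementary): 1 (at position 4)
Effective Tm = 62 − 1×6 = 62 − 6 = 56°C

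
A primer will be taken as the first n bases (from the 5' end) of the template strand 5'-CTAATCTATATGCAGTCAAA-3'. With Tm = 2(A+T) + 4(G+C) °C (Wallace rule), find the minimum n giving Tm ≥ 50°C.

First 18 bases: CTAATCTATATGCAGTCA → Tm = 48°C (< 50°C)
First 19 bases: CTAATCTATATGCAGTCAA → Tm = 50°C (≥ 50°C)
Each additional base adds 2°C (A/T) or 4°C (G/C), so Tm is non-decreasing in n; n = 19 is the first length to reach 50°C.

n = 19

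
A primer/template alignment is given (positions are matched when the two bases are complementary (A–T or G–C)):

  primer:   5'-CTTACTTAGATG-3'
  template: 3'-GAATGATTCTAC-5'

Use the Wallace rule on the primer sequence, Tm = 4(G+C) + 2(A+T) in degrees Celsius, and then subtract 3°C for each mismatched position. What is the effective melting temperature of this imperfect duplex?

29°C

Primer base counts: A=3, T=5, G=2, C=2 → A+T=8, G+C=4
Perfect-match Tm = 2(8) + 4(4) = 16 + 16 = 32°C
Mismatches (positions where the bases are not complementary): 1 (at position 7)
Effective Tm = 32 − 1×3 = 32 − 3 = 29°C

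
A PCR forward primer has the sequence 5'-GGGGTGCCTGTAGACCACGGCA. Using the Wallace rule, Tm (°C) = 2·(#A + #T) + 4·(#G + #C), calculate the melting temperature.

74°C

Scanning the sequence gives T=3, G=9, A=4, C=6.
A+T = 7, G+C = 15
Tm = 4·15 + 2·7 = 60 + 14 = 74°C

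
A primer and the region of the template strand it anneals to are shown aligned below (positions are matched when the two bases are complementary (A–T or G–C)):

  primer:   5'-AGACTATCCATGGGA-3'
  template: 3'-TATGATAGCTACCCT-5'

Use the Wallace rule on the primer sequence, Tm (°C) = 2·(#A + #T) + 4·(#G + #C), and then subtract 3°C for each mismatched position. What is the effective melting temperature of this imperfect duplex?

Primer base counts: A=5, T=3, G=4, C=3 → A+T=8, G+C=7
Perfect-match Tm = 2(8) + 4(7) = 16 + 28 = 44°C
Mismatches (positions where the bases are not complementary): 2 (at positions 2, 9)
Effective Tm = 44 − 2×3 = 44 − 6 = 38°C

38°C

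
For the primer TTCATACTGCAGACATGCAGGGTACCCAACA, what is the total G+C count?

Counting bases: C=9, A=10, T=6, G=6
G+C = 6 + 9 = 15

15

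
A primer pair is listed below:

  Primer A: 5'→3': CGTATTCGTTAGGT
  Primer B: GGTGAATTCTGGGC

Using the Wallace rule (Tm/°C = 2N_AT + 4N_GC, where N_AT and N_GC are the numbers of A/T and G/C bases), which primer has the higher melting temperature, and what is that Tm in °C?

Primer B, 44°C

Primer A: A+T=8, G+C=6 → Tm = 2(8)+4(6) = 40°C
Primer B: A+T=6, G+C=8 → Tm = 2(6)+4(8) = 44°C
40°C vs 44°C → primer B is higher.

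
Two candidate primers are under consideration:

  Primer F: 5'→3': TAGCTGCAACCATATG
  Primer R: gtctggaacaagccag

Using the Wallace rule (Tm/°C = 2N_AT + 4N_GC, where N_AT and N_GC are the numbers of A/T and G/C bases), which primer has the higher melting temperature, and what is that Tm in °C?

Primer F: A+T=9, G+C=7 → Tm = 2(9)+4(7) = 46°C
Primer R: A+T=7, G+C=9 → Tm = 2(7)+4(9) = 50°C
46°C vs 50°C → primer R is higher.

Primer R, 50°C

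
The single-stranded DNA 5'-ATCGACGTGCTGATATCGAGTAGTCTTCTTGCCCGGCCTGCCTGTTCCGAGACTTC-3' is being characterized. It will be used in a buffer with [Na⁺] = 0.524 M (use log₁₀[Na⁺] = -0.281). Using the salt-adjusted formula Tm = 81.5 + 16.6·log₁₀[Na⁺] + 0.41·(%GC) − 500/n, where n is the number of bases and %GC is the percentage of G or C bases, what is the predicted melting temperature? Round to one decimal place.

90.6°C

Length n = 56. Counting bases: G=14, A=8, T=17, C=17
G+C = 31, so %GC = 31/56 × 100 = 55.357%
Salt term: 16.6 × (-0.281) = -4.665
GC term: 0.41 × 55.357 = 22.696; length term: −500/56 = −8.929
Tm = 81.5 + (-4.665) + 22.696 − 8.929 = 90.602 → 90.6°C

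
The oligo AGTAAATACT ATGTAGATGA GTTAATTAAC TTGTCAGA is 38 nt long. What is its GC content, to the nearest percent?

Base counts: A=15, G=7, C=3, T=13
G+C = 7 + 3 = 10 out of 38 bases
%GC = 10/38 × 100 = 26.32% ≈ 26%

26%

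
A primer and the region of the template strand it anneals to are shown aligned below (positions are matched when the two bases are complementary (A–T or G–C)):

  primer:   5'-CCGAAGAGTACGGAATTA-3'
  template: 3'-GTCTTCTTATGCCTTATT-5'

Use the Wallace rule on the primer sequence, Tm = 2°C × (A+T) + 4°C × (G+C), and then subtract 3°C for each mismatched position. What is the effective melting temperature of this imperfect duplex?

43°C

Primer base counts: A=7, T=3, G=5, C=3 → A+T=10, G+C=8
Perfect-match Tm = 2(10) + 4(8) = 20 + 32 = 52°C
Mismatches (positions where the bases are not complementary): 3 (at positions 2, 8, 17)
Effective Tm = 52 − 3×3 = 52 − 9 = 43°C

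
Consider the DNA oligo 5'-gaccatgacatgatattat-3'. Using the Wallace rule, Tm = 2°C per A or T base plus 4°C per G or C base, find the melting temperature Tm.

50°C

C=3, T=6, A=7, G=3
So N_AT = 13 and N_GC = 6.
Tm = 2(13) + 4(6) = 26 + 24 = 50°C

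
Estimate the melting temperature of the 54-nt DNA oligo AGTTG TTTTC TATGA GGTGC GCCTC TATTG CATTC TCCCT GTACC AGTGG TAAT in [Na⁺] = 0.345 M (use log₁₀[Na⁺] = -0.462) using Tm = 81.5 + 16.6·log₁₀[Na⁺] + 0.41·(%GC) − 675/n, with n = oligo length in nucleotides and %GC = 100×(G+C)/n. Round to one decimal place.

Length n = 54. Counting bases: A=9, C=12, G=12, T=21
G+C = 24, so %GC = 24/54 × 100 = 44.444%
Salt term: 16.6 × (-0.462) = -7.669
GC term: 0.41 × 44.444 = 18.222; length term: −675/54 = −12.5
Tm = 81.5 + (-7.669) + 18.222 − 12.5 = 79.553 → 79.6°C

79.6°C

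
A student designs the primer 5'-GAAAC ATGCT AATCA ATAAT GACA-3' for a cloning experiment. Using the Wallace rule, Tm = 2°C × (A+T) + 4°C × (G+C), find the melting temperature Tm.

Base counts: C=4, A=12, G=3, T=5
A+T = 17, G+C = 7
Tm = 4·7 + 2·17 = 28 + 34 = 62°C

62°C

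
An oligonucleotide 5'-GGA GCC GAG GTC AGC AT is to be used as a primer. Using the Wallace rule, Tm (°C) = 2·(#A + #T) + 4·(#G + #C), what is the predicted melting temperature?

56°C

Scanning the sequence gives T=2, A=4, C=4, G=7.
AT pairs contribute 6, GC pairs contribute 11.
Tm = 2×6 + 4×11 = 56°C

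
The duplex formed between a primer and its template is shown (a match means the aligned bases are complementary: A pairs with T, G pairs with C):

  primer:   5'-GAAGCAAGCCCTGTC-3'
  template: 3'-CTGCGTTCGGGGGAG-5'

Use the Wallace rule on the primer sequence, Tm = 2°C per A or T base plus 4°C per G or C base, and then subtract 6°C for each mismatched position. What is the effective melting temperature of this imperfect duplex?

30°C

Primer base counts: A=4, T=2, G=4, C=5 → A+T=6, G+C=9
Perfect-match Tm = 2(6) + 4(9) = 12 + 36 = 48°C
Mismatches (positions where the bases are not complementary): 3 (at positions 3, 12, 13)
Effective Tm = 48 − 3×6 = 48 − 18 = 30°C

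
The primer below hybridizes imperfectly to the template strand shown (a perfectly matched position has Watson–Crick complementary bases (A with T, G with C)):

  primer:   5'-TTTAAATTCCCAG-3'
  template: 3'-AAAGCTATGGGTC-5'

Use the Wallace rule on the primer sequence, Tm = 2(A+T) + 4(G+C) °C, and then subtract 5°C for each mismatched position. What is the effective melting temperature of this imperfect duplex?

19°C

Primer base counts: A=4, T=5, G=1, C=3 → A+T=9, G+C=4
Perfect-match Tm = 2(9) + 4(4) = 18 + 16 = 34°C
Mismatches (positions where the bases are not complementary): 3 (at positions 4, 5, 8)
Effective Tm = 34 − 3×5 = 34 − 15 = 19°C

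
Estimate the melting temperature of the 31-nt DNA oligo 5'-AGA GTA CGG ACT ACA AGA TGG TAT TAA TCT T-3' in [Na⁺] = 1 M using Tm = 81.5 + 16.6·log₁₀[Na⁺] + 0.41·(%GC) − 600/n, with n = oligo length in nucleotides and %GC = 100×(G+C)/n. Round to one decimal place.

Length n = 31. C=4, G=7, T=9, A=11
G+C = 11, so %GC = 11/31 × 100 = 35.484%
Salt term: 16.6 × (0) = 0
GC term: 0.41 × 35.484 = 14.548; length term: −600/31 = −19.355
Tm = 81.5 + (0) + 14.548 − 19.355 = 76.693 → 76.7°C

76.7°C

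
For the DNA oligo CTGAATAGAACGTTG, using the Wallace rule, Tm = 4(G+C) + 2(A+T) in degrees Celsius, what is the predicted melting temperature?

42°C

T=4, A=5, C=2, G=4
So N_AT = 9 and N_GC = 6.
Tm = 2×9 + 4×6 = 42°C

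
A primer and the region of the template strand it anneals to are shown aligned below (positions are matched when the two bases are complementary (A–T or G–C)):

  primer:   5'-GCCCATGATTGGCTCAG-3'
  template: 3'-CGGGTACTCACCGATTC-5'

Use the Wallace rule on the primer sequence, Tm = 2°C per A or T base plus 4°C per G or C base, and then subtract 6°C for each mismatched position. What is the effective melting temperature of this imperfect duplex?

Primer base counts: A=3, T=4, G=5, C=5 → A+T=7, G+C=10
Perfect-match Tm = 2(7) + 4(10) = 14 + 40 = 54°C
Mismatches (positions where the bases are not complementary): 2 (at positions 9, 15)
Effective Tm = 54 − 2×6 = 54 − 12 = 42°C

42°C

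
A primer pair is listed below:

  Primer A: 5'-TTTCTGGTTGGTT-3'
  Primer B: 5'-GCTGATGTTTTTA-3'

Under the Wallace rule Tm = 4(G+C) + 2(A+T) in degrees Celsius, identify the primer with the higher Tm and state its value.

Primer A, 36°C

Primer A: A+T=8, G+C=5 → Tm = 2(8)+4(5) = 36°C
Primer B: A+T=9, G+C=4 → Tm = 2(9)+4(4) = 34°C
36°C vs 34°C → primer A is higher.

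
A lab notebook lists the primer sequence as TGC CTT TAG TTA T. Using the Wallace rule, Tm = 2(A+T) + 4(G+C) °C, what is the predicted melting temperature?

Scanning the sequence gives C=2, T=7, A=2, G=2.
A+T = 9, G+C = 4
Tm = 2×9 + 4×4 = 34°C

34°C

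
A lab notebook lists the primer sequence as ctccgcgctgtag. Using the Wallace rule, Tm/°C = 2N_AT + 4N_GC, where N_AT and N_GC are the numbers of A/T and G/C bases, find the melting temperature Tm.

Scanning the sequence gives A=1, C=5, T=3, G=4.
So N_AT = 4 and N_GC = 9.
Tm = 2(4) + 4(9) = 8 + 36 = 44°C

44°C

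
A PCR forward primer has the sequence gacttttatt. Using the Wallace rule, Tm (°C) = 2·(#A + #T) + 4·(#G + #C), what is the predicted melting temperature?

24°C

Scanning the sequence gives T=6, G=1, C=1, A=2.
So N_AT = 8 and N_GC = 2.
Tm = 2×8 + 4×2 = 24°C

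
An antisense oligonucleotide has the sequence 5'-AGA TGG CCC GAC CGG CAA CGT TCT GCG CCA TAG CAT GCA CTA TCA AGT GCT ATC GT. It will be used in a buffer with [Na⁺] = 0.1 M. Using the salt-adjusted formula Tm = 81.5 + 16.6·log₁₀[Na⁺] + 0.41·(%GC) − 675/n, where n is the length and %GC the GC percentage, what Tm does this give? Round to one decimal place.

75.5°C

Length n = 56. Base counts: A=13, G=14, C=17, T=12
G+C = 31, so %GC = 31/56 × 100 = 55.357%
Salt term: 16.6 × (-1) = -16.6
GC term: 0.41 × 55.357 = 22.696; length term: −675/56 = −12.054
Tm = 81.5 + (-16.6) + 22.696 − 12.054 = 75.542 → 75.5°C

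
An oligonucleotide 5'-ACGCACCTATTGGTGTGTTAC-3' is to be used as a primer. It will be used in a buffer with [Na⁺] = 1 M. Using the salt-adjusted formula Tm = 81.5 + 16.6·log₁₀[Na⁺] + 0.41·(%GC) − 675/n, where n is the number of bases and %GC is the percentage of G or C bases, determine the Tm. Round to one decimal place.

68.9°C

Length n = 21. A=4, G=5, T=7, C=5
G+C = 10, so %GC = 10/21 × 100 = 47.619%
Salt term: 16.6 × (0) = 0
GC term: 0.41 × 47.619 = 19.524; length term: −675/21 = −32.143
Tm = 81.5 + (0) + 19.524 − 32.143 = 68.881 → 68.9°C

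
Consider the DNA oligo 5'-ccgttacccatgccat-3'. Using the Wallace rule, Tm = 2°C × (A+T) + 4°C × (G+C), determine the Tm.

50°C

Counting bases: C=7, T=4, A=3, G=2
A+T = 7, G+C = 9
Tm = 2(7) + 4(9) = 14 + 36 = 50°C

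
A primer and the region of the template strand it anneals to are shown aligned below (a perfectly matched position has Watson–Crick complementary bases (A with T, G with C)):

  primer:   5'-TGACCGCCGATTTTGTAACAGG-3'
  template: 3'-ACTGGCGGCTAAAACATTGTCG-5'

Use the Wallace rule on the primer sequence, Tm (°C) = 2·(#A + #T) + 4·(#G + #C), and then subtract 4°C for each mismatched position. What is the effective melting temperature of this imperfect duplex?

62°C

Primer base counts: A=5, T=6, G=6, C=5 → A+T=11, G+C=11
Perfect-match Tm = 2(11) + 4(11) = 22 + 44 = 66°C
Mismatches (positions where the bases are not complementary): 1 (at position 22)
Effective Tm = 66 − 1×4 = 66 − 4 = 62°C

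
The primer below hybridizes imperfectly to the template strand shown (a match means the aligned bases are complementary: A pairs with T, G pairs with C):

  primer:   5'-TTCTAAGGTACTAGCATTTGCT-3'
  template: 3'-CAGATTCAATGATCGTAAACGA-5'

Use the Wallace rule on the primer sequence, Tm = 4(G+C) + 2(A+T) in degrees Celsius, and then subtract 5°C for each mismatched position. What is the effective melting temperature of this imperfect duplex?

50°C

Primer base counts: A=5, T=9, G=4, C=4 → A+T=14, G+C=8
Perfect-match Tm = 2(14) + 4(8) = 28 + 32 = 60°C
Mismatches (positions where the bases are not complementary): 2 (at positions 1, 8)
Effective Tm = 60 − 2×5 = 60 − 10 = 50°C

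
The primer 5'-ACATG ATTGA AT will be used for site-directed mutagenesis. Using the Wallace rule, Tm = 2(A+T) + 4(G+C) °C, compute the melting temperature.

Scanning the sequence gives G=2, A=5, C=1, T=4.
So N_AT = 9 and N_GC = 3.
Tm = 2×9 + 4×3 = 30°C

30°C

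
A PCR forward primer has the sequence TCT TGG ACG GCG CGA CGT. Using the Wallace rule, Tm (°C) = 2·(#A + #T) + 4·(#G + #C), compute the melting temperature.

Base counts: C=5, T=4, G=7, A=2
So N_AT = 6 and N_GC = 12.
Tm = 4·12 + 2·6 = 48 + 12 = 60°C

60°C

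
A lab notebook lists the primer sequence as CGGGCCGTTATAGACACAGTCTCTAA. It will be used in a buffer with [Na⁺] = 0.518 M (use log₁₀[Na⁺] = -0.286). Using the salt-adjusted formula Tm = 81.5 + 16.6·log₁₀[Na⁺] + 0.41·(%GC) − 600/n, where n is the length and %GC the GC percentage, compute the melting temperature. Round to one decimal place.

74.2°C

Length n = 26. Base counts: T=6, A=7, C=7, G=6
G+C = 13, so %GC = 13/26 × 100 = 50%
Salt term: 16.6 × (-0.286) = -4.748
GC term: 0.41 × 50 = 20.5; length term: −600/26 = −23.077
Tm = 81.5 + (-4.748) + 20.5 − 23.077 = 74.175 → 74.2°C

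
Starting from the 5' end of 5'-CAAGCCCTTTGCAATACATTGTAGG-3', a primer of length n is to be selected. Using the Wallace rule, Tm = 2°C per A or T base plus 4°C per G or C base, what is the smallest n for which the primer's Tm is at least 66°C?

n = 24

First 23 bases: CAAGCCCTTTGCAATACATTGTA → Tm = 64°C (< 66°C)
First 24 bases: CAAGCCCTTTGCAATACATTGTAG → Tm = 68°C (≥ 66°C)
Since every base adds ≥2°C, Tm only increases with n, so the threshold is first crossed at n = 24.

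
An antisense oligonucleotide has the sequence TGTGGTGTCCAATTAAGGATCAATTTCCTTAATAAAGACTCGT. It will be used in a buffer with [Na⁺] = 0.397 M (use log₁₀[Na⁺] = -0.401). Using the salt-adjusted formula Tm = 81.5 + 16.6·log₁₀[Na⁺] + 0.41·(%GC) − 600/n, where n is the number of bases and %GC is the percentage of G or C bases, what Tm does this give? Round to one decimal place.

75.2°C

Length n = 43. Scanning the sequence gives G=8, A=13, T=15, C=7.
G+C = 15, so %GC = 15/43 × 100 = 34.884%
Salt term: 16.6 × (-0.401) = -6.657
GC term: 0.41 × 34.884 = 14.302; length term: −600/43 = −13.953
Tm = 81.5 + (-6.657) + 14.302 − 13.953 = 75.192 → 75.2°C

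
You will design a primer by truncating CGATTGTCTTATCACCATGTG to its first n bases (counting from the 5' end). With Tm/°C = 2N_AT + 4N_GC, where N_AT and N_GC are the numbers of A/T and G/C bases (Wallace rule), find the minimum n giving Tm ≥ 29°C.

First 10 bases: CGATTGTCTT → Tm = 28°C (< 29°C)
First 11 bases: CGATTGTCTTA → Tm = 30°C (≥ 29°C)
Since every base adds ≥2°C, Tm only increases with n, so the threshold is first crossed at n = 11.

n = 11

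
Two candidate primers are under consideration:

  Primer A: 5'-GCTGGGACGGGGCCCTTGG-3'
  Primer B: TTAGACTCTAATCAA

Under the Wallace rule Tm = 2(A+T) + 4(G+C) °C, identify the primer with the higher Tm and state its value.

Primer A, 68°C

Primer A: A+T=4, G+C=15 → Tm = 2(4)+4(15) = 68°C
Primer B: A+T=11, G+C=4 → Tm = 2(11)+4(4) = 38°C
68°C vs 38°C → primer A is higher.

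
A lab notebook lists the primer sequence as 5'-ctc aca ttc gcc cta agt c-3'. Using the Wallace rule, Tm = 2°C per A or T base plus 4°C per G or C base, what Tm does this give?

C=8, G=2, T=5, A=4
A+T = 9, G+C = 10
Tm = 2(9) + 4(10) = 18 + 40 = 58°C

58°C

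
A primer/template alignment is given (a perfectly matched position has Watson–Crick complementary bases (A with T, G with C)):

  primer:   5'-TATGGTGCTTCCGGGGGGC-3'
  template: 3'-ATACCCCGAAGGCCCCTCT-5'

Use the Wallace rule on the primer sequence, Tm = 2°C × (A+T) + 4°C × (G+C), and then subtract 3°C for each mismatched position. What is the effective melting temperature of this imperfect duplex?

Primer base counts: A=1, T=5, G=9, C=4 → A+T=6, G+C=13
Perfect-match Tm = 2(6) + 4(13) = 12 + 52 = 64°C
Mismatches (positions where the bases are not complementary): 3 (at positions 6, 17, 19)
Effective Tm = 64 − 3×3 = 64 − 9 = 55°C

55°C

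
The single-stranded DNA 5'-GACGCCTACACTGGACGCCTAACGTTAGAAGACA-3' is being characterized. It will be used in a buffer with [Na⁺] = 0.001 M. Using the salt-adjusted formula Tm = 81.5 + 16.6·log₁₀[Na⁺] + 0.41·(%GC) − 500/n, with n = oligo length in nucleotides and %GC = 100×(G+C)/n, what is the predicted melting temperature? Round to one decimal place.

38.7°C

Length n = 34. Base counts: G=8, C=10, T=5, A=11
G+C = 18, so %GC = 18/34 × 100 = 52.941%
Salt term: 16.6 × (-3) = -49.8
GC term: 0.41 × 52.941 = 21.706; length term: −500/34 = −14.706
Tm = 81.5 + (-49.8) + 21.706 − 14.706 = 38.7 → 38.7°C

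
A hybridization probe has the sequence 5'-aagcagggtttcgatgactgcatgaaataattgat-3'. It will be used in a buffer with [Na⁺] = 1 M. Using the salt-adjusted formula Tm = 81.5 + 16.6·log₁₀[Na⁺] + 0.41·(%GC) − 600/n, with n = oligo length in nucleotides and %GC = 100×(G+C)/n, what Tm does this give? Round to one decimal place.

Length n = 35. Scanning the sequence gives C=4, A=12, G=9, T=10.
G+C = 13, so %GC = 13/35 × 100 = 37.143%
Salt term: 16.6 × (0) = 0
GC term: 0.41 × 37.143 = 15.229; length term: −600/35 = −17.143
Tm = 81.5 + (0) + 15.229 − 17.143 = 79.586 → 79.6°C

79.6°C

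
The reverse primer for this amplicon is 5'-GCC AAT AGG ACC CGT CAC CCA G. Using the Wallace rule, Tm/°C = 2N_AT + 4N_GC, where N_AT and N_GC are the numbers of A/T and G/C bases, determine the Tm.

72°C

Scanning the sequence gives A=6, G=5, C=9, T=2.
AT pairs contribute 8, GC pairs contribute 14.
Tm = 2(8) + 4(14) = 16 + 56 = 72°C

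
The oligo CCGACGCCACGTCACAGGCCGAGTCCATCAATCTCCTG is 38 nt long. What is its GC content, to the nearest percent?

63%

Counting bases: G=8, C=16, T=6, A=8
G+C = 8 + 16 = 24 out of 38 bases
%GC = 24/38 × 100 = 63.16% ≈ 63%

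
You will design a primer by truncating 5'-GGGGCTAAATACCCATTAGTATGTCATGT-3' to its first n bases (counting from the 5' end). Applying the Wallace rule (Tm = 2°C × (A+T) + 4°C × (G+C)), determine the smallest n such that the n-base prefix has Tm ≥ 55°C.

n = 19

First 18 bases: GGGGCTAAATACCCATTA → Tm = 52°C (< 55°C)
First 19 bases: GGGGCTAAATACCCATTAG → Tm = 56°C (≥ 55°C)
Each additional base adds 2°C (A/T) or 4°C (G/C), so Tm is non-decreasing in n; n = 19 is the first length to reach 55°C.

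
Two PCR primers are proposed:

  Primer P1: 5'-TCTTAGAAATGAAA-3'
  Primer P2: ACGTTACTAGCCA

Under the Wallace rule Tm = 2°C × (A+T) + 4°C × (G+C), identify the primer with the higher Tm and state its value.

Primer P1: A+T=11, G+C=3 → Tm = 2(11)+4(3) = 34°C
Primer P2: A+T=7, G+C=6 → Tm = 2(7)+4(6) = 38°C
34°C vs 38°C → primer P2 is higher.

Primer P2, 38°C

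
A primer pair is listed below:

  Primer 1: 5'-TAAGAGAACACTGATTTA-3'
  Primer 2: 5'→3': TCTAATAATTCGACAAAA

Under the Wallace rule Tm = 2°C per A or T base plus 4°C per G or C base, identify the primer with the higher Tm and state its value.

Primer 1, 46°C

Primer 1: A+T=13, G+C=5 → Tm = 2(13)+4(5) = 46°C
Primer 2: A+T=14, G+C=4 → Tm = 2(14)+4(4) = 44°C
46°C vs 44°C → primer 1 is higher.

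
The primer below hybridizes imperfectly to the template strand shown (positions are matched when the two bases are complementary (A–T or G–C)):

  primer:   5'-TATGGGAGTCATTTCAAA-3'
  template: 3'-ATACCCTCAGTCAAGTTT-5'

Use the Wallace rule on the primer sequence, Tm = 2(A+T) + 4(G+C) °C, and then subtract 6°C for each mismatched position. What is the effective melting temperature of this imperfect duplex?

Primer base counts: A=6, T=6, G=4, C=2 → A+T=12, G+C=6
Perfect-match Tm = 2(12) + 4(6) = 24 + 24 = 48°C
Mismatches (positions where the bases are not complementary): 1 (at position 12)
Effective Tm = 48 − 1×6 = 48 − 6 = 42°C

42°C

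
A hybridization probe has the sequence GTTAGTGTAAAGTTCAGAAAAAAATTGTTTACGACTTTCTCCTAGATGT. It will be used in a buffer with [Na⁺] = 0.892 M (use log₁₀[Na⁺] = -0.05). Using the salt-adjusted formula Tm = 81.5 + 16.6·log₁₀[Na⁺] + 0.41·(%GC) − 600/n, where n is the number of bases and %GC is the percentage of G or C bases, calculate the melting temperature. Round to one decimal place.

81.0°C

Length n = 49. Base counts: C=6, A=16, G=9, T=18
G+C = 15, so %GC = 15/49 × 100 = 30.612%
Salt term: 16.6 × (-0.05) = -0.83
GC term: 0.41 × 30.612 = 12.551; length term: −600/49 = −12.245
Tm = 81.5 + (-0.83) + 12.551 − 12.245 = 80.976 → 81.0°C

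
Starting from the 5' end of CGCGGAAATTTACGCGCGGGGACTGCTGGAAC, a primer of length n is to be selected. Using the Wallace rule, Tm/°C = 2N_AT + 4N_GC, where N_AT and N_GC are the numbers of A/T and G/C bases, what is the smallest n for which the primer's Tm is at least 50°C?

First 15 bases: CGCGGAAATTTACGC → Tm = 46°C (< 50°C)
First 16 bases: CGCGGAAATTTACGCG → Tm = 50°C (≥ 50°C)
Each additional base adds 2°C (A/T) or 4°C (G/C), so Tm is non-decreasing in n; n = 16 is the first length to reach 50°C.

n = 16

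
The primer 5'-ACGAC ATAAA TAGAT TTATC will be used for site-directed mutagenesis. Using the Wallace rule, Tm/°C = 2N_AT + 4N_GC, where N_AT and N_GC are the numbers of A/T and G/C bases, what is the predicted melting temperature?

50°C

Base counts: A=9, T=6, G=2, C=3
So N_AT = 15 and N_GC = 5.
Tm = 4·5 + 2·15 = 20 + 30 = 50°C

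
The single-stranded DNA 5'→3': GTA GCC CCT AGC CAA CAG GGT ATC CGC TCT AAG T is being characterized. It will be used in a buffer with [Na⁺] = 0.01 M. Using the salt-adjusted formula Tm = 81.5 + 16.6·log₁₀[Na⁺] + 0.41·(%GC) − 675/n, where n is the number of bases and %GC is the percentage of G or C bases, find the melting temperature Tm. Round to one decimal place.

51.4°C

Length n = 34. Scanning the sequence gives A=8, C=11, G=8, T=7.
G+C = 19, so %GC = 19/34 × 100 = 55.882%
Salt term: 16.6 × (-2) = -33.2
GC term: 0.41 × 55.882 = 22.912; length term: −675/34 = −19.853
Tm = 81.5 + (-33.2) + 22.912 − 19.853 = 51.359 → 51.4°C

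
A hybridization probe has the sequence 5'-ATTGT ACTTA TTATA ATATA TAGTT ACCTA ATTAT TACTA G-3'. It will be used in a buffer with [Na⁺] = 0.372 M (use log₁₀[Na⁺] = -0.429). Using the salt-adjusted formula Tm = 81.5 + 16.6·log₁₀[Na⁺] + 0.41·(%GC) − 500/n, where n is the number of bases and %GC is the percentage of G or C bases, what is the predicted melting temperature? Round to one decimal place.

69.2°C

Length n = 41. Counting bases: T=19, A=15, G=3, C=4
G+C = 7, so %GC = 7/41 × 100 = 17.073%
Salt term: 16.6 × (-0.429) = -7.121
GC term: 0.41 × 17.073 = 7; length term: −500/41 = −12.195
Tm = 81.5 + (-7.121) + 7 − 12.195 = 69.184 → 69.2°C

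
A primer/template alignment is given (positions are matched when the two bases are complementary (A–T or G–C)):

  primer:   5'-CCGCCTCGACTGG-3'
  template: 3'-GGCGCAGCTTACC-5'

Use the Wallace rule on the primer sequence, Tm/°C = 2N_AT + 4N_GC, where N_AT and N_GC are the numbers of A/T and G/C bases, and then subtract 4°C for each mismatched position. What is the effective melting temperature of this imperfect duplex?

Primer base counts: A=1, T=2, G=4, C=6 → A+T=3, G+C=10
Perfect-match Tm = 2(3) + 4(10) = 6 + 40 = 46°C
Mismatches (positions where the bases are not complementary): 2 (at positions 5, 10)
Effective Tm = 46 − 2×4 = 46 − 8 = 38°C

38°C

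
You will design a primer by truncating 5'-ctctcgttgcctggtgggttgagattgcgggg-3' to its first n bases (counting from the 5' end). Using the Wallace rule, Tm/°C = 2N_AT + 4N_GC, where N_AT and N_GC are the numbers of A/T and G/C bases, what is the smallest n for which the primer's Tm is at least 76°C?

n = 24

First 23 bases: CTCTCGTTGCCTGGTGGGTTGAG → Tm = 74°C (< 76°C)
First 24 bases: CTCTCGTTGCCTGGTGGGTTGAGA → Tm = 76°C (≥ 76°C)
Since every base adds ≥2°C, Tm only increases with n, so the threshold is first crossed at n = 24.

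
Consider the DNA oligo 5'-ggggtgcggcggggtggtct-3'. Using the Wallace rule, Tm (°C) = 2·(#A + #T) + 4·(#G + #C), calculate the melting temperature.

Scanning the sequence gives A=0, T=4, C=3, G=13.
A+T = 4, G+C = 16
Tm = 4·16 + 2·4 = 64 + 8 = 72°C

72°C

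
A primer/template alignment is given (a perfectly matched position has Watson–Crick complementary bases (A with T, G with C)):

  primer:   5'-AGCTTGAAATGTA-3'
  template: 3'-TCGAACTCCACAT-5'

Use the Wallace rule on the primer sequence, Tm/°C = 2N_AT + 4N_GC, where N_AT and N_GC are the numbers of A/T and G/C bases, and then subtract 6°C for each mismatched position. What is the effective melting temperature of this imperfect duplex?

22°C

Primer base counts: A=5, T=4, G=3, C=1 → A+T=9, G+C=4
Perfect-match Tm = 2(9) + 4(4) = 18 + 16 = 34°C
Mismatches (positions where the bases are not complementary): 2 (at positions 8, 9)
Effective Tm = 34 − 2×6 = 34 − 12 = 22°C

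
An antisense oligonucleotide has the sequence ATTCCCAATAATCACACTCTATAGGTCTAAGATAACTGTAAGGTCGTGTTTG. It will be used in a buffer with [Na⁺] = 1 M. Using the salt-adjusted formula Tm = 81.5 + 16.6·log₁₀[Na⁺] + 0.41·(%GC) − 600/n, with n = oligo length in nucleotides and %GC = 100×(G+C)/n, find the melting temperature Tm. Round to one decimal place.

84.9°C

Length n = 52. Base counts: T=17, A=16, G=9, C=10
G+C = 19, so %GC = 19/52 × 100 = 36.538%
Salt term: 16.6 × (0) = 0
GC term: 0.41 × 36.538 = 14.981; length term: −600/52 = −11.538
Tm = 81.5 + (0) + 14.981 − 11.538 = 84.943 → 84.9°C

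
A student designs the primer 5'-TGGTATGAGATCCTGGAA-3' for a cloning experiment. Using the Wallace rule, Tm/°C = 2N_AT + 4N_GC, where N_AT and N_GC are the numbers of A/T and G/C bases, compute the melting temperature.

T=5, C=2, G=6, A=5
So N_AT = 10 and N_GC = 8.
Tm = 4·8 + 2·10 = 32 + 20 = 52°C

52°C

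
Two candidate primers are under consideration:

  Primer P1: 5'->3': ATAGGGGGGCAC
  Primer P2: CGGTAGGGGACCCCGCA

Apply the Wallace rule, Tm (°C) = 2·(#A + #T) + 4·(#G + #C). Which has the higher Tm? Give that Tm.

Primer P2, 60°C

Primer P1: A+T=4, G+C=8 → Tm = 2(4)+4(8) = 40°C
Primer P2: A+T=4, G+C=13 → Tm = 2(4)+4(13) = 60°C
40°C vs 60°C → primer P2 is higher.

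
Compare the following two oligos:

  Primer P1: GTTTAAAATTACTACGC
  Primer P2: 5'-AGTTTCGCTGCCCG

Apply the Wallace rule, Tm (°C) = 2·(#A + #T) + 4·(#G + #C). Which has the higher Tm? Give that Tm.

Primer P1: A+T=12, G+C=5 → Tm = 2(12)+4(5) = 44°C
Primer P2: A+T=5, G+C=9 → Tm = 2(5)+4(9) = 46°C
44°C vs 46°C → primer P2 is higher.

Primer P2, 46°C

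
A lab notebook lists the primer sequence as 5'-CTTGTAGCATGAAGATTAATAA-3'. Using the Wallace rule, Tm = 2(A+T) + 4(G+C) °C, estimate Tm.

Base counts: T=7, A=9, C=2, G=4
So N_AT = 16 and N_GC = 6.
Tm = 4·6 + 2·16 = 24 + 32 = 56°C

56°C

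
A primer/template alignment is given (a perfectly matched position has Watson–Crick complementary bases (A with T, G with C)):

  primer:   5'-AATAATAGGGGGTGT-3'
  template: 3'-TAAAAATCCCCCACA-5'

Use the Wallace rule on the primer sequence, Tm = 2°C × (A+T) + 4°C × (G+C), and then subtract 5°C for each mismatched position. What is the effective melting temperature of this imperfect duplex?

27°C

Primer base counts: A=5, T=4, G=6, C=0 → A+T=9, G+C=6
Perfect-match Tm = 2(9) + 4(6) = 18 + 24 = 42°C
Mismatches (positions where the bases are not complementary): 3 (at positions 2, 4, 5)
Effective Tm = 42 − 3×5 = 42 − 15 = 27°C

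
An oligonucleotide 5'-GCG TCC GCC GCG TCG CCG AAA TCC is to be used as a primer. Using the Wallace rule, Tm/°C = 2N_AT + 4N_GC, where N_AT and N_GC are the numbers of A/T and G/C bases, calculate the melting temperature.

Base counts: G=7, T=3, C=11, A=3
So N_AT = 6 and N_GC = 18.
Tm = 2×6 + 4×18 = 84°C

84°C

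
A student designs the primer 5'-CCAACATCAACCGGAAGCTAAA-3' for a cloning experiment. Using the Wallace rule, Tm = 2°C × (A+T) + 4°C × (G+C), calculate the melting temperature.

64°C

T=2, A=10, G=3, C=7
AT pairs contribute 12, GC pairs contribute 10.
Tm = 2×12 + 4×10 = 64°C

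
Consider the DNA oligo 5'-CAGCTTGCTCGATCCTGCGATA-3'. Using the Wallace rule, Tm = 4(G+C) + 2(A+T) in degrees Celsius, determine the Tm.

68°C

Base counts: A=4, C=7, G=5, T=6
AT pairs contribute 10, GC pairs contribute 12.
Tm = 2(10) + 4(12) = 20 + 48 = 68°C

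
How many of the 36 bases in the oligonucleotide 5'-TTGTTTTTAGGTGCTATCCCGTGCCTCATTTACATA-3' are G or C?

Base counts: A=6, G=6, C=8, T=16
Total G or C: 6 + 8 = 14

14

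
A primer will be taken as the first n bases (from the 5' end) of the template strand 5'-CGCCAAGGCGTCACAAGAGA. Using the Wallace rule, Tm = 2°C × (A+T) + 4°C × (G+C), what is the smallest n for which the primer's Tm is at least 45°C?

First 13 bases: CGCCAAGGCGTCA → Tm = 44°C (< 45°C)
First 14 bases: CGCCAAGGCGTCAC → Tm = 48°C (≥ 45°C)
Each additional base adds 2°C (A/T) or 4°C (G/C), so Tm is non-decreasing in n; n = 14 is the first length to reach 45°C.

n = 14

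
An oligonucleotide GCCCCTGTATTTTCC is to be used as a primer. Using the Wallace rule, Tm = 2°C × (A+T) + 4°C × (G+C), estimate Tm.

Scanning the sequence gives G=2, T=6, A=1, C=6.
A+T = 7, G+C = 8
Tm = 2×7 + 4×8 = 46°C

46°C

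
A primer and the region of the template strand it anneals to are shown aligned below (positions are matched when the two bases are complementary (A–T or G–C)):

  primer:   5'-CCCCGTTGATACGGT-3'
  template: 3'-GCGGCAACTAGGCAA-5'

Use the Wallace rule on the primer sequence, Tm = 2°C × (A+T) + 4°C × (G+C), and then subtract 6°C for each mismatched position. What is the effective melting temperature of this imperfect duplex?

30°C

Primer base counts: A=2, T=4, G=4, C=5 → A+T=6, G+C=9
Perfect-match Tm = 2(6) + 4(9) = 12 + 36 = 48°C
Mismatches (positions where the bases are not complementary): 3 (at positions 2, 11, 14)
Effective Tm = 48 − 3×6 = 48 − 18 = 30°C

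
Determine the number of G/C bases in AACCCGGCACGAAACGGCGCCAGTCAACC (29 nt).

19

A=9, C=12, T=1, G=7
G+C = 7 + 12 = 19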